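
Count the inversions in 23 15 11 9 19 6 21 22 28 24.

15

For each element, count later entries that are smaller:
23 → 15, 11, 9, 19, 6, 21, 22 → 7
15 → 11, 9, 6 → 3
11 → 9, 6 → 2
9 → 6 → 1
19 → 6 → 1
6 → none → 0
21 → none → 0
22 → none → 0
28 → 24 → 1
24 → none → 0
Sum: 7 + 3 + 2 + 1 + 1 + 0 + 0 + 0 + 1 + 0 = 15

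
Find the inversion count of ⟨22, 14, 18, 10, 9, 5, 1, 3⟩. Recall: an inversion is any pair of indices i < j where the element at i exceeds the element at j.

26 inversions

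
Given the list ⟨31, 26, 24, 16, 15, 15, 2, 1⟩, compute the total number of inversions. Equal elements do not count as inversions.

There are 27 out-of-order pairs.

Sweep left to right; for each value list the smaller values that follow it:
31: 7
26: 6
24: 5
16: 4
15: 2
15: 2
2: 1
1: 0
Sum: 7 + 6 + 5 + 4 + 2 + 2 + 1 + 0 = 27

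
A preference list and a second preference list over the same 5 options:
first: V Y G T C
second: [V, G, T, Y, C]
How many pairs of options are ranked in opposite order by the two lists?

Pairs: 2

Assign each item its position (1..5) in the first ordering, then rewrite the second ordering as that position sequence:
positions: V→1, Y→2, G→3, T→4, C→5
second ordering as positions: [1, 3, 4, 2, 5]
Discordant pairs = inversions in this position sequence.
1: 0
3: 2 → 1
4: 2 → 1
2: 0
5: 0
Total: 0 + 1 + 1 + 0 + 0 = 2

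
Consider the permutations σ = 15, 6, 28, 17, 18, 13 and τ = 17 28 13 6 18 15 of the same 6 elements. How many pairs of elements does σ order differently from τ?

Assign each item its position (1..6) in the first ordering, then rewrite the second ordering as that position sequence:
positions: 15→1, 6→2, 28→3, 17→4, 18→5, 13→6
second ordering as positions: [4, 3, 6, 2, 5, 1]
Discordant pairs = inversions in this position sequence.
4: 3, 2, 1 → 3
3: 2, 1 → 2
6: 2, 5, 1 → 3
2: 1 → 1
5: 1 → 1
1: 0
Total: 3 + 2 + 3 + 1 + 1 + 0 = 10

There are 10 discordant pairs.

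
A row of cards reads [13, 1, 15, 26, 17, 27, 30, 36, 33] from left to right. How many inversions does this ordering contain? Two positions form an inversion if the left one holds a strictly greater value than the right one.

3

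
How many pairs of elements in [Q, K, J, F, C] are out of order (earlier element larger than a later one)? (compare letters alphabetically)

10 inversions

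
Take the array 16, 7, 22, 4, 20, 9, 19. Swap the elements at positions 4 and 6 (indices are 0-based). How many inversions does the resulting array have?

9

Positions 4 and 6 hold 20 and 19; after swapping, the array is [16, 7, 22, 4, 19, 9, 20].
For each element, count later entries that are smaller:
16: 3
7: 1
22: 4
4: 0
19: 1
9: 0
20: 0
Sum: 3 + 1 + 4 + 0 + 1 + 0 + 0 = 9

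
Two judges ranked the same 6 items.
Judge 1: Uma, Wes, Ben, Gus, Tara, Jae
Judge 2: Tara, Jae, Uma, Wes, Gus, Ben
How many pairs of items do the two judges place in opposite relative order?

9

Assign each item its position (1..6) in the first ordering, then rewrite the second ordering as that position sequence:
positions: Uma→1, Wes→2, Ben→3, Gus→4, Tara→5, Jae→6
second ordering as positions: [5, 6, 1, 2, 4, 3]
Discordant pairs = inversions in this position sequence.
5: 1, 2, 4, 3 → 4
6: 1, 2, 4, 3 → 4
1: 0
2: 0
4: 3 → 1
3: 0
Total: 4 + 4 + 0 + 0 + 1 + 0 = 9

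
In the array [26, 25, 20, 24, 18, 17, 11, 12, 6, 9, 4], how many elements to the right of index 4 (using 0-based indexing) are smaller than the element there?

6

The element at index 4 is 18.
Elements after it: 17, 11, 12, 6, 9, 4
Those smaller than 18: 17, 11, 12, 6, 9, 4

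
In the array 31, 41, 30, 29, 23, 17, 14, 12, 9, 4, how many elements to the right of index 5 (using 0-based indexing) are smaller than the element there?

4 such elements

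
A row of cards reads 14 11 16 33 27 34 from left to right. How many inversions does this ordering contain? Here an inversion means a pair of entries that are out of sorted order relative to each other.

2 inversions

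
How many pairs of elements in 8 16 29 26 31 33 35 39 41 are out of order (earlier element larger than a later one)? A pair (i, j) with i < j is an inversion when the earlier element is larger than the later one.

There is 1 inversion.

Count, for each position, how many later elements it exceeds:
8 → none → 0
16 → none → 0
29 → 26 → 1
26 → none → 0
31 → none → 0
33 → none → 0
35 → none → 0
39 → none → 0
41 → none → 0
Sum: 0 + 0 + 1 + 0 + 0 + 0 + 0 + 0 + 0 = 1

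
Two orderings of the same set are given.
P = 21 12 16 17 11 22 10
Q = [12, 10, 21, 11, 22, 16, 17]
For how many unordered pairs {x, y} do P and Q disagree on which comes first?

10 disagreeing pairs

Assign each item its position (1..7) in the first ordering, then rewrite the second ordering as that position sequence:
positions: 21→1, 12→2, 16→3, 17→4, 11→5, 22→6, 10→7
second ordering as positions: [2, 7, 1, 5, 6, 3, 4]
Discordant pairs = inversions in this position sequence.
2: 1 → 1
7: 1, 5, 6, 3, 4 → 5
1: 0
5: 3, 4 → 2
6: 3, 4 → 2
3: 0
4: 0
Total: 1 + 5 + 0 + 2 + 2 + 0 + 0 = 10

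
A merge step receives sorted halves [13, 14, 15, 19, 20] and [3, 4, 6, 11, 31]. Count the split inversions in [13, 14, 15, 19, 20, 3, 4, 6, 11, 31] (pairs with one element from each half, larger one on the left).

Take each right-half value and tally the left-half values above it:
r = 3: 13, 14, 15, 19, 20 → 5
r = 4: 13, 14, 15, 19, 20 → 5
r = 6: 13, 14, 15, 19, 20 → 5
r = 11: 13, 14, 15, 19, 20 → 5
r = 31: none → 0
Cross-inversions: 5 + 5 + 5 + 5 + 0 = 20

20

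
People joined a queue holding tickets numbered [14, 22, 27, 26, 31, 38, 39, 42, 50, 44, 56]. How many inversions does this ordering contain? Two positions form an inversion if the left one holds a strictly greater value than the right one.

Element-by-element contributions:
14: 0
22: 0
27: 1
26: 0
31: 0
38: 0
39: 0
42: 0
50: 1
44: 0
56: 0
Sum: 0 + 0 + 1 + 0 + 0 + 0 + 0 + 0 + 1 + 0 + 0 = 2

Inversions: 2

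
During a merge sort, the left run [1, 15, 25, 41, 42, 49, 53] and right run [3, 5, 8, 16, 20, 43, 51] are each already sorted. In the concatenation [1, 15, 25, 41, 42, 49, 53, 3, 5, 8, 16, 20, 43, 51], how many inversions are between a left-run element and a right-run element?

31

For each element r of the right run, count left-run elements greater than r:
r = 3: 15, 25, 41, 42, 49, 53 → 6
r = 5: 15, 25, 41, 42, 49, 53 → 6
r = 8: 15, 25, 41, 42, 49, 53 → 6
r = 16: 25, 41, 42, 49, 53 → 5
r = 20: 25, 41, 42, 49, 53 → 5
r = 43: 49, 53 → 2
r = 51: 53 → 1
Cross-inversions: 6 + 6 + 6 + 5 + 5 + 2 + 1 = 31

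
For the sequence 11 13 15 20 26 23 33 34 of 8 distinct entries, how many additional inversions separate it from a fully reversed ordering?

27

Maximum inversions for 8 distinct elements is C(8, 2) = 8·7/2 = 28.
Current inversions — for each element, count later smaller elements:
11: 0
13: 0
15: 0
20: 0
26: 1
23: 0
33: 0
34: 0
Current total: 0 + 0 + 0 + 0 + 1 + 0 + 0 + 0 = 1
Shortfall: 28 − 1 = 27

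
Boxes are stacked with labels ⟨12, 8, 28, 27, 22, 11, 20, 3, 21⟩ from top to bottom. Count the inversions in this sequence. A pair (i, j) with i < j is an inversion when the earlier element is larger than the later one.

Count, for each position, how many later elements it exceeds:
12: 3
8: 1
28: 6
27: 5
22: 4
11: 1
20: 1
3: 0
21: 0
Sum: 3 + 1 + 6 + 5 + 4 + 1 + 1 + 0 + 0 = 21

Inversions: 21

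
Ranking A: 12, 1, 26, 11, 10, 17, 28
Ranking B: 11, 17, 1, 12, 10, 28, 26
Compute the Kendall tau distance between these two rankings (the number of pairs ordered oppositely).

10

Assign each item its position (1..7) in the first ordering, then rewrite the second ordering as that position sequence:
positions: 12→1, 1→2, 26→3, 11→4, 10→5, 17→6, 28→7
second ordering as positions: [4, 6, 2, 1, 5, 7, 3]
Discordant pairs = inversions in this position sequence.
4: 2, 1, 3 → 3
6: 2, 1, 5, 3 → 4
2: 1 → 1
1: 0
5: 3 → 1
7: 3 → 1
3: 0
Total: 3 + 4 + 1 + 0 + 1 + 1 + 0 = 10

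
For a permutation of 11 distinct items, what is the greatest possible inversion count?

A reversed (strictly descending) arrangement makes every pair an inversion, giving C(11, 2) inversions.
C(11, 2) = 11·10/2 = 55

55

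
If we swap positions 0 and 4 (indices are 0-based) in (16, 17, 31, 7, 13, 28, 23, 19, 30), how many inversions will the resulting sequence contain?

Inversions: 12

Positions 0 and 4 hold 16 and 13; after swapping, the array is [13, 17, 31, 7, 16, 28, 23, 19, 30].
For each element, count later entries that are smaller:
13: 1
17: 2
31: 6
7: 0
16: 0
28: 2
23: 1
19: 0
30: 0
Sum: 1 + 2 + 6 + 0 + 0 + 2 + 1 + 0 + 0 = 12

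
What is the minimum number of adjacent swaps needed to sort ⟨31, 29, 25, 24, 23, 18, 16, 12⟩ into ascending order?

Minimum adjacent swaps = number of inversions (each swap of adjacent out-of-order elements removes one inversion and no swap can remove more).
Count inversions — for each element, later elements that are smaller:
31: 29, 25, 24, 23, 18, 16, 12 → 7
29: 25, 24, 23, 18, 16, 12 → 6
25: 24, 23, 18, 16, 12 → 5
24: 23, 18, 16, 12 → 4
23: 18, 16, 12 → 3
18: 16, 12 → 2
16: 12 → 1
12: none → 0
Total inversions: 7 + 6 + 5 + 4 + 3 + 2 + 1 + 0 = 28

28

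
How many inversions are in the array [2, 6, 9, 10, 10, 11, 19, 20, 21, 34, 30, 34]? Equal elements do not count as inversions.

1

Sweep left to right; for each value list the smaller values that follow it:
2 → none → 0
6 → none → 0
9 → none → 0
10 → none → 0
10 → none → 0
11 → none → 0
19 → none → 0
20 → none → 0
21 → none → 0
34 → 30 → 1
30 → none → 0
34 → none → 0
Sum: 0 + 0 + 0 + 0 + 0 + 0 + 0 + 0 + 0 + 1 + 0 + 0 = 1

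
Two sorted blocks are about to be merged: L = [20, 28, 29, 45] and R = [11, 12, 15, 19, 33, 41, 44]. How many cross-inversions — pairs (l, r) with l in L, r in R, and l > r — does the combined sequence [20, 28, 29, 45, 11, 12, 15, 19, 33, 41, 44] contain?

For each element r of the right run, count left-run elements greater than r:
r = 11: 20, 28, 29, 45 → 4
r = 12: 20, 28, 29, 45 → 4
r = 15: 20, 28, 29, 45 → 4
r = 19: 20, 28, 29, 45 → 4
r = 33: 45 → 1
r = 41: 45 → 1
r = 44: 45 → 1
Cross-inversions: 4 + 4 + 4 + 4 + 1 + 1 + 1 = 19

19 split inversions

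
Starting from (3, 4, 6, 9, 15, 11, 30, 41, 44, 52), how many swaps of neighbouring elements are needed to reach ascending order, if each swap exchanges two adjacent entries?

The minimum number of adjacent swaps to sort an array equals its inversion count, since every such swap removes exactly one inversion.
Count inversions — for each element, later elements that are smaller:
3: none → 0
4: none → 0
6: none → 0
9: none → 0
15: 11 → 1
11: none → 0
30: none → 0
41: none → 0
44: none → 0
52: none → 0
Total inversions: 0 + 0 + 0 + 0 + 1 + 0 + 0 + 0 + 0 + 0 = 1

1 adjacent swap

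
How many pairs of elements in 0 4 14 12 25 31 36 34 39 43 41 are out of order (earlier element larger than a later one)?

3

Sweep left to right; for each value list the smaller values that follow it:
0 → none → 0
4 → none → 0
14 → 12 → 1
12 → none → 0
25 → none → 0
31 → none → 0
36 → 34 → 1
34 → none → 0
39 → none → 0
43 → 41 → 1
41 → none → 0
Sum: 0 + 0 + 1 + 0 + 0 + 0 + 1 + 0 + 0 + 1 + 0 = 3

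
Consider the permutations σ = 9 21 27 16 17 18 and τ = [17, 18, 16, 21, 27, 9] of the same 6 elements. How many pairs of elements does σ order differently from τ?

13 discordant pairs

Assign each item its position (1..6) in the first ordering, then rewrite the second ordering as that position sequence:
positions: 9→1, 21→2, 27→3, 16→4, 17→5, 18→6
second ordering as positions: [5, 6, 4, 2, 3, 1]
Discordant pairs = inversions in this position sequence.
5: 4, 2, 3, 1 → 4
6: 4, 2, 3, 1 → 4
4: 2, 3, 1 → 3
2: 1 → 1
3: 1 → 1
1: 0
Total: 4 + 4 + 3 + 1 + 1 + 0 = 13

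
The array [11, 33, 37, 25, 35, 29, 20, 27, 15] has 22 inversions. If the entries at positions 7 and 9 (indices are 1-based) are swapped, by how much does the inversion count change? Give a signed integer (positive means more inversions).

-1

Positions 7 and 9 hold 20 and 15; after swapping, the array is [11, 33, 37, 25, 35, 29, 15, 27, 20].
Element-by-element contributions:
11: 0
33: 5
37: 6
25: 2
35: 4
29: 3
15: 0
27: 1
20: 0
Sum: 0 + 5 + 6 + 2 + 4 + 3 + 0 + 1 + 0 = 21
Change: 21 − 22 = -1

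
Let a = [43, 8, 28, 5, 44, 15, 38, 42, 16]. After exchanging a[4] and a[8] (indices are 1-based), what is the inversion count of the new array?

Positions 4 and 8 hold 5 and 42; after swapping, the array is [43, 8, 28, 42, 44, 15, 38, 5, 16].
Sweep left to right; for each value list the smaller values that follow it:
43: 7
8: 1
28: 3
42: 4
44: 4
15: 1
38: 2
5: 0
16: 0
Sum: 7 + 1 + 3 + 4 + 4 + 1 + 2 + 0 + 0 = 22

22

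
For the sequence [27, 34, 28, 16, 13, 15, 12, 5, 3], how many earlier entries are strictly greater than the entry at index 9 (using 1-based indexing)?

The element at index 9 is 3.
Elements before it: 27, 34, 28, 16, 13, 15, 12, 5
Those larger than 3: 27, 34, 28, 16, 13, 15, 12, 5

8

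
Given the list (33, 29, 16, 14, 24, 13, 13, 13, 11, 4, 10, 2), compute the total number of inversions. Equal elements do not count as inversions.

Sweep left to right; for each value list the smaller values that follow it:
33: 11
29: 10
16: 8
14: 7
24: 7
13: 4
13: 4
13: 4
11: 3
4: 1
10: 1
2: 0
Sum: 11 + 10 + 8 + 7 + 7 + 4 + 4 + 4 + 3 + 1 + 1 + 0 = 60

Out-of-order pairs: 60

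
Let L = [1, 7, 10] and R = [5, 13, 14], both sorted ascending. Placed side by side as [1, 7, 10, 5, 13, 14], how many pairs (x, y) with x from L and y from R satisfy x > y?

2

Count, for every r in R, how many entries of L exceed r:
r = 5: 7, 10 → 2
r = 13: none → 0
r = 14: none → 0
Cross-inversions: 2 + 0 + 0 = 2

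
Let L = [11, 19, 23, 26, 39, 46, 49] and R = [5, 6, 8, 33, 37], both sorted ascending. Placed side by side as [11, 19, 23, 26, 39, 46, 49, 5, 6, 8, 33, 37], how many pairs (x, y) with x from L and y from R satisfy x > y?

Count, for every r in R, how many entries of L exceed r:
r = 5: 11, 19, 23, 26, 39, 46, 49 → 7
r = 6: 11, 19, 23, 26, 39, 46, 49 → 7
r = 8: 11, 19, 23, 26, 39, 46, 49 → 7
r = 33: 39, 46, 49 → 3
r = 37: 39, 46, 49 → 3
Cross-inversions: 7 + 7 + 7 + 3 + 3 = 27

There are 27 cross-inversions.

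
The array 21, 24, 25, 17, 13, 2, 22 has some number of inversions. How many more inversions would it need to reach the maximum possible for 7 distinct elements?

Maximum inversions for 7 distinct elements is C(7, 2) = 7·6/2 = 21.
Current inversions — for each element, count later smaller elements:
21: 3
24: 4
25: 4
17: 2
13: 1
2: 0
22: 0
Current total: 3 + 4 + 4 + 2 + 1 + 0 + 0 = 14
Shortfall: 21 − 14 = 7

7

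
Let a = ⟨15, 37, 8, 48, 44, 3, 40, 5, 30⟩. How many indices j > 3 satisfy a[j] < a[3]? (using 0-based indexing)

The element at index 3 is 48.
Elements after it: 44, 3, 40, 5, 30
Those smaller than 48: 44, 3, 40, 5, 30

5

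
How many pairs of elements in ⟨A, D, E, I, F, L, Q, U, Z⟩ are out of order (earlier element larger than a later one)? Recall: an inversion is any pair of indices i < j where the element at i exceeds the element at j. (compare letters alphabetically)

1

Element-by-element contributions:
A → none → 0
D → none → 0
E → none → 0
I → F → 1
F → none → 0
L → none → 0
Q → none → 0
U → none → 0
Z → none → 0
Sum: 0 + 0 + 0 + 1 + 0 + 0 + 0 + 0 + 0 = 1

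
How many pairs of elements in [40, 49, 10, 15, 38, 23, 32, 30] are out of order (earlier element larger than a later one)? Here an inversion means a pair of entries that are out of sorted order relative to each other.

Element-by-element contributions:
40: 6
49: 6
10: 0
15: 0
38: 3
23: 0
32: 1
30: 0
Sum: 6 + 6 + 0 + 0 + 3 + 0 + 1 + 0 = 16

16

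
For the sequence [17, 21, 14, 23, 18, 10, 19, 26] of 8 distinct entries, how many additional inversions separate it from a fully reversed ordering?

Maximum inversions for 8 distinct elements is C(8, 2) = 8·7/2 = 28.
Current inversions — for each element, count later smaller elements:
17: 2
21: 4
14: 1
23: 3
18: 1
10: 0
19: 0
26: 0
Current total: 2 + 4 + 1 + 3 + 1 + 0 + 0 + 0 = 11
Shortfall: 28 − 11 = 17

17 inversions short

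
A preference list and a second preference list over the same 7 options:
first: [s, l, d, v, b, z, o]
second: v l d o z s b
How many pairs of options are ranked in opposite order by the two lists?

Assign each item its position (1..7) in the first ordering, then rewrite the second ordering as that position sequence:
positions: s→1, l→2, d→3, v→4, b→5, z→6, o→7
second ordering as positions: [4, 2, 3, 7, 6, 1, 5]
Discordant pairs = inversions in this position sequence.
4: 2, 3, 1 → 3
2: 1 → 1
3: 1 → 1
7: 6, 1, 5 → 3
6: 1, 5 → 2
1: 0
5: 0
Total: 3 + 1 + 1 + 3 + 2 + 0 + 0 = 10

10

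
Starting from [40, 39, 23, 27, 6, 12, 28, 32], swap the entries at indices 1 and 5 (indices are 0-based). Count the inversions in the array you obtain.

12 inversions

Positions 1 and 5 hold 39 and 12; after swapping, the array is [40, 12, 23, 27, 6, 39, 28, 32].
Element-by-element contributions:
40: 7
12: 1
23: 1
27: 1
6: 0
39: 2
28: 0
32: 0
Sum: 7 + 1 + 1 + 1 + 0 + 2 + 0 + 0 = 12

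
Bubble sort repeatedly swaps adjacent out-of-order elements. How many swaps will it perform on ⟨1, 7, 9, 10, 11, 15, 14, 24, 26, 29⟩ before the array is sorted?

Minimum adjacent swaps = number of inversions (each swap of adjacent out-of-order elements removes one inversion and no swap can remove more).
Count inversions — for each element, later elements that are smaller:
1: none → 0
7: none → 0
9: none → 0
10: none → 0
11: none → 0
15: 14 → 1
14: none → 0
24: none → 0
26: none → 0
29: none → 0
Total inversions: 0 + 0 + 0 + 0 + 0 + 1 + 0 + 0 + 0 + 0 = 1

1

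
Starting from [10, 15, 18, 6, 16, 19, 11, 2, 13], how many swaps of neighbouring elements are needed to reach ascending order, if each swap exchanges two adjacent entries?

19

Each adjacent swap fixes exactly one inversion, so the minimum swap count equals the number of inversions.
Count inversions — for each element, later elements that are smaller:
10: 6, 2 → 2
15: 6, 11, 2, 13 → 4
18: 6, 16, 11, 2, 13 → 5
6: 2 → 1
16: 11, 2, 13 → 3
19: 11, 2, 13 → 3
11: 2 → 1
2: none → 0
13: none → 0
Total inversions: 2 + 4 + 5 + 1 + 3 + 3 + 1 + 0 + 0 = 19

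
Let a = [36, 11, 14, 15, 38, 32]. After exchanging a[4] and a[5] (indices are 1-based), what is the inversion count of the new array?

6

Positions 4 and 5 hold 15 and 38; after swapping, the array is [36, 11, 14, 38, 15, 32].
Element-by-element contributions:
36: 4
11: 0
14: 0
38: 2
15: 0
32: 0
Sum: 4 + 0 + 0 + 2 + 0 + 0 = 6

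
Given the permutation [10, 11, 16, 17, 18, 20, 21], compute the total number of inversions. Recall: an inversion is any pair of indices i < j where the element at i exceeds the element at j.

Sweep left to right; for each value list the smaller values that follow it:
10 → none → 0
11 → none → 0
16 → none → 0
17 → none → 0
18 → none → 0
20 → none → 0
21 → none → 0
Sum: 0 + 0 + 0 + 0 + 0 + 0 + 0 = 0

0 inversions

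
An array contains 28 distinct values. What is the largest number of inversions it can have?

The maximum occurs when the array is in strictly decreasing order: every one of the C(28, 2) pairs is inverted.
C(28, 2) = 28·27/2 = 378

378 inversions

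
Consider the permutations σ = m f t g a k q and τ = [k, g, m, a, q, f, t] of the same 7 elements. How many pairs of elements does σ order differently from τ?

Discordant pairs: 12

Assign each item its position (1..7) in the first ordering, then rewrite the second ordering as that position sequence:
positions: m→1, f→2, t→3, g→4, a→5, k→6, q→7
second ordering as positions: [6, 4, 1, 5, 7, 2, 3]
Discordant pairs = inversions in this position sequence.
6: 4, 1, 5, 2, 3 → 5
4: 1, 2, 3 → 3
1: 0
5: 2, 3 → 2
7: 2, 3 → 2
2: 0
3: 0
Total: 5 + 3 + 0 + 2 + 2 + 0 + 0 = 12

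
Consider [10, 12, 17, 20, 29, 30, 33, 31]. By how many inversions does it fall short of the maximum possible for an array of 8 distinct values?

Maximum inversions for 8 distinct elements is C(8, 2) = 8·7/2 = 28.
Current inversions — for each element, count later smaller elements:
10: 0
12: 0
17: 0
20: 0
29: 0
30: 0
33: 1
31: 0
Current total: 0 + 0 + 0 + 0 + 0 + 0 + 1 + 0 = 1
Shortfall: 28 − 1 = 27

27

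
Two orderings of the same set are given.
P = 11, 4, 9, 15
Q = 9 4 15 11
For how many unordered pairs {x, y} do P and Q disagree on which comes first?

Assign each item its position (1..4) in the first ordering, then rewrite the second ordering as that position sequence:
positions: 11→1, 4→2, 9→3, 15→4
second ordering as positions: [3, 2, 4, 1]
Discordant pairs = inversions in this position sequence.
3: 2, 1 → 2
2: 1 → 1
4: 1 → 1
1: 0
Total: 2 + 1 + 1 + 0 = 4

4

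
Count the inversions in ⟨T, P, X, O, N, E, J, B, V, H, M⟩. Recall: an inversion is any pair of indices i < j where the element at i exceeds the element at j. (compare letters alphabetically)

39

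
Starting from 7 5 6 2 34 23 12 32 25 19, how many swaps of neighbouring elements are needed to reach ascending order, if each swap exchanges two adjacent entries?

Each adjacent swap fixes exactly one inversion, so the minimum swap count equals the number of inversions.
Count inversions — for each element, later elements that are smaller:
7: 5, 6, 2 → 3
5: 2 → 1
6: 2 → 1
2: none → 0
34: 23, 12, 32, 25, 19 → 5
23: 12, 19 → 2
12: none → 0
32: 25, 19 → 2
25: 19 → 1
19: none → 0
Total inversions: 3 + 1 + 1 + 0 + 5 + 2 + 0 + 2 + 1 + 0 = 15

15 swaps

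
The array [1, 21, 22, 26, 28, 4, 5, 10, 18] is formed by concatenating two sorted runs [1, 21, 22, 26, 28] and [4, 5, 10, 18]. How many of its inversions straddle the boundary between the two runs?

16 split inversions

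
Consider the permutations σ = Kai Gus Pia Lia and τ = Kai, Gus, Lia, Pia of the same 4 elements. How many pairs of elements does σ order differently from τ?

1

Assign each item its position (1..4) in the first ordering, then rewrite the second ordering as that position sequence:
positions: Kai→1, Gus→2, Pia→3, Lia→4
second ordering as positions: [1, 2, 4, 3]
Discordant pairs = inversions in this position sequence.
1: 0
2: 0
4: 3 → 1
3: 0
Total: 0 + 0 + 1 + 0 = 1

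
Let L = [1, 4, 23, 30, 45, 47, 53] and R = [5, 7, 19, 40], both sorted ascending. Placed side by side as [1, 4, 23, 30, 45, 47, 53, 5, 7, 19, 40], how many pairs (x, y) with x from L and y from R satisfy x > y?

18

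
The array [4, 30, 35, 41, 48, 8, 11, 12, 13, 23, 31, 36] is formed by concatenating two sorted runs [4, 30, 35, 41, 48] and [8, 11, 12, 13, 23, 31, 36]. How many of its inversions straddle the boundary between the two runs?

25 cross-inversions

For each element r of the right run, count left-run elements greater than r:
r = 8: 30, 35, 41, 48 → 4
r = 11: 30, 35, 41, 48 → 4
r = 12: 30, 35, 41, 48 → 4
r = 13: 30, 35, 41, 48 → 4
r = 23: 30, 35, 41, 48 → 4
r = 31: 35, 41, 48 → 3
r = 36: 41, 48 → 2
Cross-inversions: 4 + 4 + 4 + 4 + 4 + 3 + 2 = 25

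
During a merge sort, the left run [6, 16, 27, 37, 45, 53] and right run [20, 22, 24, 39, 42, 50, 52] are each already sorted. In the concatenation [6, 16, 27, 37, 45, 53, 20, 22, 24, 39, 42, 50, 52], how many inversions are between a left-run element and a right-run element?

18

Take each right-half value and tally the left-half values above it:
r = 20: 27, 37, 45, 53 → 4
r = 22: 27, 37, 45, 53 → 4
r = 24: 27, 37, 45, 53 → 4
r = 39: 45, 53 → 2
r = 42: 45, 53 → 2
r = 50: 53 → 1
r = 52: 53 → 1
Cross-inversions: 4 + 4 + 4 + 2 + 2 + 1 + 1 = 18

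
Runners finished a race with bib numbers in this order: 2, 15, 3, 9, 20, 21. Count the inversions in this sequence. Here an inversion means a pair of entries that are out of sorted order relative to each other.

2 out-of-order pairs

Element-by-element contributions:
2: 0
15: 2
3: 0
9: 0
20: 0
21: 0
Sum: 0 + 2 + 0 + 0 + 0 + 0 = 2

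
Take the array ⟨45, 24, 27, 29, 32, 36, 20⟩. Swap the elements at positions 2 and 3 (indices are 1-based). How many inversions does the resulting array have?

12

Positions 2 and 3 hold 24 and 27; after swapping, the array is [45, 27, 24, 29, 32, 36, 20].
Element-by-element contributions:
45 → 27, 24, 29, 32, 36, 20 → 6
27 → 24, 20 → 2
24 → 20 → 1
29 → 20 → 1
32 → 20 → 1
36 → 20 → 1
20 → none → 0
Sum: 6 + 2 + 1 + 1 + 1 + 1 + 0 = 12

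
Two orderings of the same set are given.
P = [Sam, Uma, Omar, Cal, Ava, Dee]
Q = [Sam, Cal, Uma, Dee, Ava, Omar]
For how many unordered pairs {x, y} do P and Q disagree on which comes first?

5

Assign each item its position (1..6) in the first ordering, then rewrite the second ordering as that position sequence:
positions: Sam→1, Uma→2, Omar→3, Cal→4, Ava→5, Dee→6
second ordering as positions: [1, 4, 2, 6, 5, 3]
Discordant pairs = inversions in this position sequence.
1: 0
4: 2, 3 → 2
2: 0
6: 5, 3 → 2
5: 3 → 1
3: 0
Total: 0 + 2 + 0 + 2 + 1 + 0 = 5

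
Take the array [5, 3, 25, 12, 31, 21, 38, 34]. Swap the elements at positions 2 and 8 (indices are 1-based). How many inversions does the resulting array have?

14 inversions

Positions 2 and 8 hold 3 and 34; after swapping, the array is [5, 34, 25, 12, 31, 21, 38, 3].
For each element, count later entries that are smaller:
5: 1
34: 5
25: 3
12: 1
31: 2
21: 1
38: 1
3: 0
Sum: 1 + 5 + 3 + 1 + 2 + 1 + 1 + 0 = 14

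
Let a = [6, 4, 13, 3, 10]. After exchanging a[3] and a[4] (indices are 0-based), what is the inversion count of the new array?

6 inversions

Positions 3 and 4 hold 3 and 10; after swapping, the array is [6, 4, 13, 10, 3].
Element-by-element contributions:
6 → 4, 3 → 2
4 → 3 → 1
13 → 10, 3 → 2
10 → 3 → 1
3 → none → 0
Sum: 2 + 1 + 2 + 1 + 0 = 6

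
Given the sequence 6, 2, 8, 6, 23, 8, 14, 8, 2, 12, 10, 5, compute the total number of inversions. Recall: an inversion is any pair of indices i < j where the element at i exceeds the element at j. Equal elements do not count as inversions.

Sweep left to right; for each value list the smaller values that follow it:
6: 3
2: 0
8: 3
6: 2
23: 7
8: 2
14: 5
8: 2
2: 0
12: 2
10: 1
5: 0
Sum: 3 + 0 + 3 + 2 + 7 + 2 + 5 + 2 + 0 + 2 + 1 + 0 = 27

27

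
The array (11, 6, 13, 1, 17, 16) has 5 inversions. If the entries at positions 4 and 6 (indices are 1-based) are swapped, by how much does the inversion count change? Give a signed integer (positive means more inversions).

Positions 4 and 6 hold 1 and 16; after swapping, the array is [11, 6, 13, 16, 17, 1].
Sweep left to right; for each value list the smaller values that follow it:
11 → 6, 1 → 2
6 → 1 → 1
13 → 1 → 1
16 → 1 → 1
17 → 1 → 1
1 → none → 0
Sum: 2 + 1 + 1 + 1 + 1 + 0 = 6
Change: 6 − 5 = +1

+1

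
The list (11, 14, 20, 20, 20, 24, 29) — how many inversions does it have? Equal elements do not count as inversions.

There are 0 inversions.

For each element, count later entries that are smaller:
11: 0
14: 0
20: 0
20: 0
20: 0
24: 0
29: 0
Sum: 0 + 0 + 0 + 0 + 0 + 0 + 0 = 0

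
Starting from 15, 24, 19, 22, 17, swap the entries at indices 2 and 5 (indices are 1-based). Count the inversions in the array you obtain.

0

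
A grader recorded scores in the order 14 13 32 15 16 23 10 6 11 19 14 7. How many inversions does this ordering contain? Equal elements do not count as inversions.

For each element, count later entries that are smaller:
14: 5
13: 4
32: 9
15: 5
16: 5
23: 6
10: 2
6: 0
11: 1
19: 2
14: 1
7: 0
Sum: 5 + 4 + 9 + 5 + 5 + 6 + 2 + 0 + 1 + 2 + 1 + 0 = 40

40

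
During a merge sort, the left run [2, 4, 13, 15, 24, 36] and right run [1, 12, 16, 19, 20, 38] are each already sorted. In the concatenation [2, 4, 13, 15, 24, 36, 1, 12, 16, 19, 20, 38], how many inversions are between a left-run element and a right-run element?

16

Take each right-half value and tally the left-half values above it:
r = 1: 2, 4, 13, 15, 24, 36 → 6
r = 12: 13, 15, 24, 36 → 4
r = 16: 24, 36 → 2
r = 19: 24, 36 → 2
r = 20: 24, 36 → 2
r = 38: none → 0
Cross-inversions: 6 + 4 + 2 + 2 + 2 + 0 = 16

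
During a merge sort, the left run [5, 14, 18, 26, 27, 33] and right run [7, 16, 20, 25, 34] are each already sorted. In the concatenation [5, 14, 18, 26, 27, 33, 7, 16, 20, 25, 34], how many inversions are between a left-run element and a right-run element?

There are 15 split inversions.

Count, for every r in R, how many entries of L exceed r:
r = 7: 14, 18, 26, 27, 33 → 5
r = 16: 18, 26, 27, 33 → 4
r = 20: 26, 27, 33 → 3
r = 25: 26, 27, 33 → 3
r = 34: none → 0
Cross-inversions: 5 + 4 + 3 + 3 + 0 = 15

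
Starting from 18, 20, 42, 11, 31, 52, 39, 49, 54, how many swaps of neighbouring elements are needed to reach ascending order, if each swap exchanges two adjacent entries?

7 swaps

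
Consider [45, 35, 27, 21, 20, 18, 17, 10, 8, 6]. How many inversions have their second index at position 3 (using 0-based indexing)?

The element at index 3 is 21.
Elements before it: 45, 35, 27
Those larger than 21: 45, 35, 27

3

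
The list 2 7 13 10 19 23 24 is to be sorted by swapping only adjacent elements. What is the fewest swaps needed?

The minimum number of adjacent swaps to sort an array equals its inversion count, since every such swap removes exactly one inversion.
Count inversions — for each element, later elements that are smaller:
2: none → 0
7: none → 0
13: 10 → 1
10: none → 0
19: none → 0
23: none → 0
24: none → 0
Total inversions: 0 + 0 + 1 + 0 + 0 + 0 + 0 = 1

1 swap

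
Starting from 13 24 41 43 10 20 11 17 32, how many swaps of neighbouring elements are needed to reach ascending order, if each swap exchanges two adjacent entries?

The minimum number of adjacent swaps to sort an array equals its inversion count, since every such swap removes exactly one inversion.
Count inversions — for each element, later elements that are smaller:
13: 10, 11 → 2
24: 10, 20, 11, 17 → 4
41: 10, 20, 11, 17, 32 → 5
43: 10, 20, 11, 17, 32 → 5
10: none → 0
20: 11, 17 → 2
11: none → 0
17: none → 0
32: none → 0
Total inversions: 2 + 4 + 5 + 5 + 0 + 2 + 0 + 0 + 0 = 18

18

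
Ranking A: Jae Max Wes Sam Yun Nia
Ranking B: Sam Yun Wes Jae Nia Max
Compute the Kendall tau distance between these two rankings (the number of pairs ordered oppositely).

9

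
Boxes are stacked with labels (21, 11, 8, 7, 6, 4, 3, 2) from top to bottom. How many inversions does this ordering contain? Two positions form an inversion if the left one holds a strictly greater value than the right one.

28 inversions

For each element, count later entries that are smaller:
21 → 11, 8, 7, 6, 4, 3, 2 → 7
11 → 8, 7, 6, 4, 3, 2 → 6
8 → 7, 6, 4, 3, 2 → 5
7 → 6, 4, 3, 2 → 4
6 → 4, 3, 2 → 3
4 → 3, 2 → 2
3 → 2 → 1
2 → none → 0
Sum: 7 + 6 + 5 + 4 + 3 + 2 + 1 + 0 = 28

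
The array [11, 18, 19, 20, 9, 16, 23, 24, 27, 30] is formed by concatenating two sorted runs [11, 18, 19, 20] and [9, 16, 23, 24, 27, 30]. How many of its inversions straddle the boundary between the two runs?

Take each right-half value and tally the left-half values above it:
r = 9: 11, 18, 19, 20 → 4
r = 16: 18, 19, 20 → 3
r = 23: none → 0
r = 24: none → 0
r = 27: none → 0
r = 30: none → 0
Cross-inversions: 4 + 3 + 0 + 0 + 0 + 0 = 7

There are 7 split inversions.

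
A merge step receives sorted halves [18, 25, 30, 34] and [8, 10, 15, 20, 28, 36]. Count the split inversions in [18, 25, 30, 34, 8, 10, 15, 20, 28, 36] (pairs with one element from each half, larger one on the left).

17

Take each right-half value and tally the left-half values above it:
r = 8: 18, 25, 30, 34 → 4
r = 10: 18, 25, 30, 34 → 4
r = 15: 18, 25, 30, 34 → 4
r = 20: 25, 30, 34 → 3
r = 28: 30, 34 → 2
r = 36: none → 0
Cross-inversions: 4 + 4 + 4 + 3 + 2 + 0 = 17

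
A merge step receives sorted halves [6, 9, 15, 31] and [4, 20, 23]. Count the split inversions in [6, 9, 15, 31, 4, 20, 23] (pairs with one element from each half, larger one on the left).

6

Count, for every r in R, how many entries of L exceed r:
r = 4: 6, 9, 15, 31 → 4
r = 20: 31 → 1
r = 23: 31 → 1
Cross-inversions: 4 + 1 + 1 = 6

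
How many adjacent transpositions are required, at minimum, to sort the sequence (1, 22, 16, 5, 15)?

Swaps: 5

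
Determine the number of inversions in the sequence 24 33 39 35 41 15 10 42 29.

17 inversions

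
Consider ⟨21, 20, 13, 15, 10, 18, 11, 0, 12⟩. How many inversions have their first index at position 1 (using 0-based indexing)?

7

The element at index 1 is 20.
Elements after it: 13, 15, 10, 18, 11, 0, 12
Those smaller than 20: 13, 15, 10, 18, 11, 0, 12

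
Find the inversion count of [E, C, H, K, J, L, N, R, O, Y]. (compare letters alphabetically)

For each element, count later entries that are smaller:
E: 1
C: 0
H: 0
K: 1
J: 0
L: 0
N: 0
R: 1
O: 0
Y: 0
Sum: 1 + 0 + 0 + 1 + 0 + 0 + 0 + 1 + 0 + 0 = 3

3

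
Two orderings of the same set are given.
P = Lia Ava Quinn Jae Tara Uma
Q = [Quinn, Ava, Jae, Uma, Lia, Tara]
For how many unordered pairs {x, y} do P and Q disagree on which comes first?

Assign each item its position (1..6) in the first ordering, then rewrite the second ordering as that position sequence:
positions: Lia→1, Ava→2, Quinn→3, Jae→4, Tara→5, Uma→6
second ordering as positions: [3, 2, 4, 6, 1, 5]
Discordant pairs = inversions in this position sequence.
3: 2, 1 → 2
2: 1 → 1
4: 1 → 1
6: 1, 5 → 2
1: 0
5: 0
Total: 2 + 1 + 1 + 2 + 0 + 0 = 6

6 disagreeing pairs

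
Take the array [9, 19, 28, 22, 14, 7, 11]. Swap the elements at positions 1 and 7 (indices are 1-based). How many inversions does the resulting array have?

14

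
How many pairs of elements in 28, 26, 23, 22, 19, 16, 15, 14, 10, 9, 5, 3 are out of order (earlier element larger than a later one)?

66 inversions

Count, for each position, how many later elements it exceeds:
28 → 26, 23, 22, 19, 16, 15, 14, 10, 9, 5, 3 → 11
26 → 23, 22, 19, 16, 15, 14, 10, 9, 5, 3 → 10
23 → 22, 19, 16, 15, 14, 10, 9, 5, 3 → 9
22 → 19, 16, 15, 14, 10, 9, 5, 3 → 8
19 → 16, 15, 14, 10, 9, 5, 3 → 7
16 → 15, 14, 10, 9, 5, 3 → 6
15 → 14, 10, 9, 5, 3 → 5
14 → 10, 9, 5, 3 → 4
10 → 9, 5, 3 → 3
9 → 5, 3 → 2
5 → 3 → 1
3 → none → 0
Sum: 11 + 10 + 9 + 8 + 7 + 6 + 5 + 4 + 3 + 2 + 1 + 0 = 66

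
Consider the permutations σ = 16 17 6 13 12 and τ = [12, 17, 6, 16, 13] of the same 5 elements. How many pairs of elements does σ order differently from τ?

Assign each item its position (1..5) in the first ordering, then rewrite the second ordering as that position sequence:
positions: 16→1, 17→2, 6→3, 13→4, 12→5
second ordering as positions: [5, 2, 3, 1, 4]
Discordant pairs = inversions in this position sequence.
5: 2, 3, 1, 4 → 4
2: 1 → 1
3: 1 → 1
1: 0
4: 0
Total: 4 + 1 + 1 + 0 + 0 = 6

6 discordant pairs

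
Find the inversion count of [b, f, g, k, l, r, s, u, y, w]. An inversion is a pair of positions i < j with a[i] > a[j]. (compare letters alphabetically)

Count, for each position, how many later elements it exceeds:
b → none → 0
f → none → 0
g → none → 0
k → none → 0
l → none → 0
r → none → 0
s → none → 0
u → none → 0
y → w → 1
w → none → 0
Sum: 0 + 0 + 0 + 0 + 0 + 0 + 0 + 0 + 1 + 0 = 1

1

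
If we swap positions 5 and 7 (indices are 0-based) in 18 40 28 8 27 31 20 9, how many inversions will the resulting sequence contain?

There are 14 inversions.

Positions 5 and 7 hold 31 and 9; after swapping, the array is [18, 40, 28, 8, 27, 9, 20, 31].
Sweep left to right; for each value list the smaller values that follow it:
18: 2
40: 6
28: 4
8: 0
27: 2
9: 0
20: 0
31: 0
Sum: 2 + 6 + 4 + 0 + 2 + 0 + 0 + 0 = 14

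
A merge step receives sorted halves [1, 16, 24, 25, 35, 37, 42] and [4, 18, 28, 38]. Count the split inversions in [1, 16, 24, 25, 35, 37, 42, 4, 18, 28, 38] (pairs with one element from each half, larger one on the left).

There are 15 cross-inversions.

Count, for every r in R, how many entries of L exceed r:
r = 4: 16, 24, 25, 35, 37, 42 → 6
r = 18: 24, 25, 35, 37, 42 → 5
r = 28: 35, 37, 42 → 3
r = 38: 42 → 1
Cross-inversions: 6 + 5 + 3 + 1 = 15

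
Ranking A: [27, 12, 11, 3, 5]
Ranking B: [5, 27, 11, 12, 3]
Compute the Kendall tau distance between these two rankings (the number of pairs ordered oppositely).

5

Assign each item its position (1..5) in the first ordering, then rewrite the second ordering as that position sequence:
positions: 27→1, 12→2, 11→3, 3→4, 5→5
second ordering as positions: [5, 1, 3, 2, 4]
Discordant pairs = inversions in this position sequence.
5: 1, 3, 2, 4 → 4
1: 0
3: 2 → 1
2: 0
4: 0
Total: 4 + 0 + 1 + 0 + 0 = 5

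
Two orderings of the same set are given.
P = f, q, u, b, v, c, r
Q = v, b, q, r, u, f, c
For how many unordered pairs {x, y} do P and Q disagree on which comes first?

12

Assign each item its position (1..7) in the first ordering, then rewrite the second ordering as that position sequence:
positions: f→1, q→2, u→3, b→4, v→5, c→6, r→7
second ordering as positions: [5, 4, 2, 7, 3, 1, 6]
Discordant pairs = inversions in this position sequence.
5: 4, 2, 3, 1 → 4
4: 2, 3, 1 → 3
2: 1 → 1
7: 3, 1, 6 → 3
3: 1 → 1
1: 0
6: 0
Total: 4 + 3 + 1 + 3 + 1 + 0 + 0 = 12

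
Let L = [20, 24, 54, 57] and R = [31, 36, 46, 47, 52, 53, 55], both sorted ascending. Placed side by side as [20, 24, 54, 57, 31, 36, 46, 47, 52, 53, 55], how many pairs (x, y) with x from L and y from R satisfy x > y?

Cross-inversions: 13

For each element r of the right run, count left-run elements greater than r:
r = 31: 54, 57 → 2
r = 36: 54, 57 → 2
r = 46: 54, 57 → 2
r = 47: 54, 57 → 2
r = 52: 54, 57 → 2
r = 53: 54, 57 → 2
r = 55: 57 → 1
Cross-inversions: 2 + 2 + 2 + 2 + 2 + 2 + 1 = 13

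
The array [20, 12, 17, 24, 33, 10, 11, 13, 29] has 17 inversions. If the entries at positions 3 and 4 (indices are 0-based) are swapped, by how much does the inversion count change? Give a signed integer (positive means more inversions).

+1

Positions 3 and 4 hold 24 and 33; after swapping, the array is [20, 12, 17, 33, 24, 10, 11, 13, 29].
Sweep left to right; for each value list the smaller values that follow it:
20 → 12, 17, 10, 11, 13 → 5
12 → 10, 11 → 2
17 → 10, 11, 13 → 3
33 → 24, 10, 11, 13, 29 → 5
24 → 10, 11, 13 → 3
10 → none → 0
11 → none → 0
13 → none → 0
29 → none → 0
Sum: 5 + 2 + 3 + 5 + 3 + 0 + 0 + 0 + 0 = 18
Change: 18 − 17 = +1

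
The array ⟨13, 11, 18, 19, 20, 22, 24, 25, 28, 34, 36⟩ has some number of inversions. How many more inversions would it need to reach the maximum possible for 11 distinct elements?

54 inversions short

Maximum inversions for 11 distinct elements is C(11, 2) = 11·10/2 = 55.
Current inversions — for each element, count later smaller elements:
13: 1
11: 0
18: 0
19: 0
20: 0
22: 0
24: 0
25: 0
28: 0
34: 0
36: 0
Current total: 1 + 0 + 0 + 0 + 0 + 0 + 0 + 0 + 0 + 0 + 0 = 1
Shortfall: 55 − 1 = 54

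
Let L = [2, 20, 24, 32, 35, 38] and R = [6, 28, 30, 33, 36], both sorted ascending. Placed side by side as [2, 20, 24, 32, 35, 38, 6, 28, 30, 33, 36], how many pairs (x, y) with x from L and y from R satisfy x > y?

Cross-inversions: 14

Take each right-half value and tally the left-half values above it:
r = 6: 20, 24, 32, 35, 38 → 5
r = 28: 32, 35, 38 → 3
r = 30: 32, 35, 38 → 3
r = 33: 35, 38 → 2
r = 36: 38 → 1
Cross-inversions: 5 + 3 + 3 + 2 + 1 = 14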